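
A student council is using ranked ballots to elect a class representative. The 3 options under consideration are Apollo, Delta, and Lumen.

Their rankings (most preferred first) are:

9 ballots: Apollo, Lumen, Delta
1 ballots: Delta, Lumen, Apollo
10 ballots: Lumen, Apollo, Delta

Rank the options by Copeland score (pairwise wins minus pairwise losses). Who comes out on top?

Lumen

Pairwise results:
  Apollo vs Delta: Apollo wins 19–1.
  Apollo vs Lumen: Lumen wins 11–9.
  Delta vs Lumen: Lumen wins 19–1.
Copeland scores (wins − losses):
  Apollo: 1 − 1 = 0
  Delta: 0 − 2 = -2
  Lumen: 2 − 0 = 2
Lumen has the best Copeland score.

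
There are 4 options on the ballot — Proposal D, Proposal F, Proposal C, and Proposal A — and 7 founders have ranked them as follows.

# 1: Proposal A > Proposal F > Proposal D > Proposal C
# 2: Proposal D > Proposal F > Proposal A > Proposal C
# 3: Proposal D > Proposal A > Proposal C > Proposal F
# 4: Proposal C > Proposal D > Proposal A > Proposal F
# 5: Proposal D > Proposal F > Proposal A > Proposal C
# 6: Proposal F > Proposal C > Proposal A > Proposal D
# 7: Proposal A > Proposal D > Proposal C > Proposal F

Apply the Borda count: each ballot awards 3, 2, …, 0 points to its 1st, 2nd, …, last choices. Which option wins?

Proposal D

Borda scores:
  Proposal D: 1 + 3 + 3 + 2 + 3 + 0 + 2 = 14
  Proposal F: 2 + 2 + 0 + 0 + 2 + 3 + 0 = 9
  Proposal C: 0 + 0 + 1 + 3 + 0 + 2 + 1 = 7
  Proposal A: 3 + 1 + 2 + 1 + 1 + 1 + 3 = 12
Proposal D has the highest total.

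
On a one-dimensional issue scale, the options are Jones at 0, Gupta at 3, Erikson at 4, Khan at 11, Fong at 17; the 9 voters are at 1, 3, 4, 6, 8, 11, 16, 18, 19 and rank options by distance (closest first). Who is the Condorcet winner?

With single-peaked preferences on a line, the Condorcet winner is the candidate closest to the median voter.
The median voter (position 8) is closest to Khan at 11.
Check: Khan vs Erikson — voters closer to Khan: 5 of 9.

Khan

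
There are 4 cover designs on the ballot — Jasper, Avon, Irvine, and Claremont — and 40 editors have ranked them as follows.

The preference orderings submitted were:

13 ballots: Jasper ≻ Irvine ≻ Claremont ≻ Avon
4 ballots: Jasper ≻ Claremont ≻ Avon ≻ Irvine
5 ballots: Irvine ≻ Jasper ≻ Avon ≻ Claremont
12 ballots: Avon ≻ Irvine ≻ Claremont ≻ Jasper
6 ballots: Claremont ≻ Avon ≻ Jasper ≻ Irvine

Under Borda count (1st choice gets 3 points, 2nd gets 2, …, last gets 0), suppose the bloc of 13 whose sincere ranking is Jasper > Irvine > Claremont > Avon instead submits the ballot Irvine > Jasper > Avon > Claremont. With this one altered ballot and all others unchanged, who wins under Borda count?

Irvine

Borda totals with the altered ballot: Jasper 54, Avon 70, Irvine 78, Claremont 38.
The switch changes the winner from Jasper to Irvine.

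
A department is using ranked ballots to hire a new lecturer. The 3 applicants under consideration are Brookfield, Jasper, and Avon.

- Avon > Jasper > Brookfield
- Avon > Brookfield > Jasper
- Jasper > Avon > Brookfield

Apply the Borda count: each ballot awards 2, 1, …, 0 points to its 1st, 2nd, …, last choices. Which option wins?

Borda scores:
  Brookfield: 0 + 1 + 0 = 1
  Jasper: 1 + 0 + 2 = 3
  Avon: 2 + 2 + 1 = 5
Avon has the highest total.

Avon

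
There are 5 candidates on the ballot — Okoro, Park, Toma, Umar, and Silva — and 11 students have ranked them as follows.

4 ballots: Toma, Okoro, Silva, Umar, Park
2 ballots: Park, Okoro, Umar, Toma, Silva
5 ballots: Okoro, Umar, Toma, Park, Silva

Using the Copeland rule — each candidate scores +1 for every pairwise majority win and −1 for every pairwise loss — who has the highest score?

Okoro

Pairwise results:
  Okoro vs Park: Okoro wins 9–2.
  Okoro vs Toma: Okoro wins 7–4.
  Okoro vs Umar: Okoro wins 11–0.
  Okoro vs Silva: Okoro wins 11–0.
  Park vs Toma: Toma wins 9–2.
  Park vs Umar: Umar wins 9–2.
  Park vs Silva: Park wins 7–4.
  Toma vs Umar: Umar wins 7–4.
  Toma vs Silva: Toma wins 11–0.
  Umar vs Silva: Umar wins 7–4.
Copeland scores (wins − losses):
  Okoro: 4 − 0 = 4
  Park: 1 − 3 = -2
  Toma: 2 − 2 = 0
  Umar: 3 − 1 = 2
  Silva: 0 − 4 = -4
Okoro has the best Copeland score.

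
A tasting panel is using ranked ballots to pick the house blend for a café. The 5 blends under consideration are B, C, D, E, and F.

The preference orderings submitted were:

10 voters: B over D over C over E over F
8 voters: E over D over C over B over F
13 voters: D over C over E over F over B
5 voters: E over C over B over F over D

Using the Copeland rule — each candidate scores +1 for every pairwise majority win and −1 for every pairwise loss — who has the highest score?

Pairwise results:
  B vs C: C wins 26–10.
  B vs D: D wins 21–15.
  B vs E: E wins 26–10.
  B vs F: B wins 23–13.
  C vs D: D wins 31–5.
  C vs E: C wins 23–13.
  C vs F: C wins 36–0.
  D vs E: D wins 23–13.
  D vs F: D wins 31–5.
  E vs F: E wins 36–0.
Copeland scores (wins − losses):
  B: 1 − 3 = -2
  C: 3 − 1 = 2
  D: 4 − 0 = 4
  E: 2 − 2 = 0
  F: 0 − 4 = -4
D has the best Copeland score.

D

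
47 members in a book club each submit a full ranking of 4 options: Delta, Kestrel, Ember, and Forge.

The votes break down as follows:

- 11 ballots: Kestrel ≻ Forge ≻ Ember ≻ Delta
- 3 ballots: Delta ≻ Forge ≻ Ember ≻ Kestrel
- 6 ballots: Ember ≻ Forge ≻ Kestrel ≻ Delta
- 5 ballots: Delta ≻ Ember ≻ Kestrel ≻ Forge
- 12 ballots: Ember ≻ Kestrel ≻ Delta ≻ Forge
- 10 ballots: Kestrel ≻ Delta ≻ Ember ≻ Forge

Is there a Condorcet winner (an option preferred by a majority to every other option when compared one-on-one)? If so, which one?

Head-to-head results (47 voters total):
Delta vs Kestrel: Kestrel wins 39–8.
Delta vs Ember: Ember wins 29–18.
Delta vs Forge: Delta wins 30–17.
Kestrel vs Ember: Ember wins 26–21.
Kestrel vs Forge: Kestrel wins 38–9.
Ember vs Forge: Ember wins 33–14.
Ember beats each rival — Delta (29–18), Kestrel (26–21), Forge (33–14) — so Ember is the Condorcet winner.

Ember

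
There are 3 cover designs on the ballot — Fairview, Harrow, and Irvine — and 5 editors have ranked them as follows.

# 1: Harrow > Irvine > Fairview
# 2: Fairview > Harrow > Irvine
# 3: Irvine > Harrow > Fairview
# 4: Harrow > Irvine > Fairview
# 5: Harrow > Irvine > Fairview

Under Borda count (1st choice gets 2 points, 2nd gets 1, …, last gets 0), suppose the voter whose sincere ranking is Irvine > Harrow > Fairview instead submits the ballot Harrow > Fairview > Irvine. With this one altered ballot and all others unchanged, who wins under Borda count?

Borda totals with the altered ballot: Fairview 3, Harrow 9, Irvine 3.
The winner is unchanged: still Harrow.

Harrow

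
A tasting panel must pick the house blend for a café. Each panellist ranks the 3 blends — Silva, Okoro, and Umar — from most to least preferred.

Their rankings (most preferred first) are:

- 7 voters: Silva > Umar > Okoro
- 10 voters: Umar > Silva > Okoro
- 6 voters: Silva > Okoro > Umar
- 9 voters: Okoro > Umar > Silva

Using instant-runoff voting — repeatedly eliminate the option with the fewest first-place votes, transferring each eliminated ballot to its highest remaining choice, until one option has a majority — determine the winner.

Round 1: Silva 13, Umar 10, Okoro 9. Okoro has the fewest and is eliminated.
Round 2: Umar 19, Silva 13. Umar has a majority.

Umar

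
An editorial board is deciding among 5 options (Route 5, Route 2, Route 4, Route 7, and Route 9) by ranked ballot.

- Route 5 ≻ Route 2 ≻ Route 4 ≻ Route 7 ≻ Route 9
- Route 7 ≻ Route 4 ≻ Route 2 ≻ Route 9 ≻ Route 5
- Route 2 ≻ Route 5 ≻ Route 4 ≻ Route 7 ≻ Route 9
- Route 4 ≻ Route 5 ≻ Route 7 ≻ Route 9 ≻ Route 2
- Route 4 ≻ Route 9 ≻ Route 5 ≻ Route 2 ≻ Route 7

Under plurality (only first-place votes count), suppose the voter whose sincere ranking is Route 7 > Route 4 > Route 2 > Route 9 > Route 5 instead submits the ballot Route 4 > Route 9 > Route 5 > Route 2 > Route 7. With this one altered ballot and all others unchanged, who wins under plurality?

Route 4

First-place totals with the altered ballot: Route 5 1, Route 2 1, Route 4 3, Route 7 0, Route 9 0.
The winner is unchanged: still Route 4.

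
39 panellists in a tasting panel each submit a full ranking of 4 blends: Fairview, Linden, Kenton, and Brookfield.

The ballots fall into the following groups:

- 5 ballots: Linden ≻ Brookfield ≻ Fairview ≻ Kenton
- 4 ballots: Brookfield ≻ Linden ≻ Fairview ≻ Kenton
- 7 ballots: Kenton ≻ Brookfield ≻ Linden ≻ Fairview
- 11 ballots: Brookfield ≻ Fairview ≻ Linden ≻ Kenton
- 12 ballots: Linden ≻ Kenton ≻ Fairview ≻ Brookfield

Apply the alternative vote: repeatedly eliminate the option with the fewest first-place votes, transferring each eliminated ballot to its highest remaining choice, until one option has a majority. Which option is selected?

Round 1: Linden 17, Brookfield 15, Kenton 7, Fairview 0. Fairview has the fewest and is eliminated.
Round 2: Linden 17, Brookfield 15, Kenton 7. Kenton has the fewest and is eliminated.
Round 3: Brookfield 22, Linden 17. Brookfield has a majority.

Brookfield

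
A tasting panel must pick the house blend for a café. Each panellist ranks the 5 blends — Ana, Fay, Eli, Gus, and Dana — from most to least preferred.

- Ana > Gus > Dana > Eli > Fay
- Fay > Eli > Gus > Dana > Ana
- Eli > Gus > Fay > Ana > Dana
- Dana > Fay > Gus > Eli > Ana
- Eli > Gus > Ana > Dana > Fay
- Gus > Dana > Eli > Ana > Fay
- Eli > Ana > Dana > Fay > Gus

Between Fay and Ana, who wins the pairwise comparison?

Ana

Ballots ranking Fay above Ana: 3.
Ballots ranking Ana above Fay: 4.
Ana wins the head-to-head, 4–3.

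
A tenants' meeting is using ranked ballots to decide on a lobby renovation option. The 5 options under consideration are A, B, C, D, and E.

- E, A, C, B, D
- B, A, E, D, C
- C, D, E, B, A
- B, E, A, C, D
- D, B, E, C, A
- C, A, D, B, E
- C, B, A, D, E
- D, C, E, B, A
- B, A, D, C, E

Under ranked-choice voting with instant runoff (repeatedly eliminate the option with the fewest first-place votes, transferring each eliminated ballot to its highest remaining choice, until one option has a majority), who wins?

Round 1: B 3, C 3, D 2, E 1, A 0. A has the fewest and is eliminated.
Round 2: B 3, C 3, D 2, E 1. E has the fewest and is eliminated.
Round 3: C 4, B 3, D 2. D has the fewest and is eliminated.
Round 4: C 5, B 4. C has a majority.

C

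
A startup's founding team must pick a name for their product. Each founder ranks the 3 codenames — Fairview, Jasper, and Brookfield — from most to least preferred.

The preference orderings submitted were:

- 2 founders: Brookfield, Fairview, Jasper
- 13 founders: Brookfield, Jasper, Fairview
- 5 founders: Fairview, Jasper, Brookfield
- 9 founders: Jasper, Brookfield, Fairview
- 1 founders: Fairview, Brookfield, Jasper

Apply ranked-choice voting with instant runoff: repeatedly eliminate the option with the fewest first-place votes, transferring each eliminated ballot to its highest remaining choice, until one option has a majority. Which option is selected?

Round 1: Brookfield 15, Jasper 9, Fairview 6. Fairview has the fewest and is eliminated.
Round 2: Brookfield 16, Jasper 14. Brookfield has a majority.

Brookfield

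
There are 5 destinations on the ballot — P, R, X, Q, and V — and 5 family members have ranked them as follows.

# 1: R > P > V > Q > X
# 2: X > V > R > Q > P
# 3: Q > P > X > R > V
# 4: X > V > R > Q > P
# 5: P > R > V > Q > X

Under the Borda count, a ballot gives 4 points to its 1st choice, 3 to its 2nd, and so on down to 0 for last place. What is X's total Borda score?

10

Borda scores:
  P: 3 + 0 + 3 + 0 + 4 = 10
  R: 4 + 2 + 1 + 2 + 3 = 12
  X: 0 + 4 + 2 + 4 + 0 = 10
  Q: 1 + 1 + 4 + 1 + 1 = 8
  V: 2 + 3 + 0 + 3 + 2 = 10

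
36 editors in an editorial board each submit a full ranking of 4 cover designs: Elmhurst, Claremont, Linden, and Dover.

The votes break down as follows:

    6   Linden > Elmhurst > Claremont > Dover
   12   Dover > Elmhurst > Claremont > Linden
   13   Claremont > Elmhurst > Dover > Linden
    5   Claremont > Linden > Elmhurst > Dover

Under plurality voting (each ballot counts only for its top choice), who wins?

Claremont

First-place vote totals:
  Elmhurst: 0
  Claremont: 18
  Linden: 6
  Dover: 12
Claremont has the most first-place votes.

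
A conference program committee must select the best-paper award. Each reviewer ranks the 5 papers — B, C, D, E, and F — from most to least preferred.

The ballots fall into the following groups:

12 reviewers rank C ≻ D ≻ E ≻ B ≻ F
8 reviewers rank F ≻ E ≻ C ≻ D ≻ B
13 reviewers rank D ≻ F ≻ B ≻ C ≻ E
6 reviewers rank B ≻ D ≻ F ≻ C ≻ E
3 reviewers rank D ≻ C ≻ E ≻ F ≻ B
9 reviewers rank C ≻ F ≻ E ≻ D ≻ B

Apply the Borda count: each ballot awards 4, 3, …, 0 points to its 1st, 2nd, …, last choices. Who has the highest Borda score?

Borda scores:
  B: 12·1 + 8·0 + 13·2 + 6·4 + 3·0 + 9·0 = 62
  C: 12·4 + 8·2 + 13·1 + 6·1 + 3·3 + 9·4 = 128
  D: 12·3 + 8·1 + 13·4 + 6·3 + 3·4 + 9·1 = 135
  E: 12·2 + 8·3 + 13·0 + 6·0 + 3·2 + 9·2 = 72
  F: 12·0 + 8·4 + 13·3 + 6·2 + 3·1 + 9·3 = 113
D has the highest total.

D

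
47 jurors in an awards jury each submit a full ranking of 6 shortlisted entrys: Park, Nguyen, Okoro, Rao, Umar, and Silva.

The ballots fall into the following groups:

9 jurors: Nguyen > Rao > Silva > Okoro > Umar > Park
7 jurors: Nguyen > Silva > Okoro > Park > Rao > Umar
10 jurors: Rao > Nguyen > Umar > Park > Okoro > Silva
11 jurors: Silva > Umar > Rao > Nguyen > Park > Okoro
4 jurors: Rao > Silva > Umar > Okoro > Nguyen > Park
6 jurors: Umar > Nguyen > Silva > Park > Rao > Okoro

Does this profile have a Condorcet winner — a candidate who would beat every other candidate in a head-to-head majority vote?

Head-to-head results (47 voters total):
Park vs Nguyen: Nguyen wins 47–0.
Park vs Okoro: Park wins 27–20.
Park vs Rao: Rao wins 34–13.
Park vs Umar: Umar wins 40–7.
Park vs Silva: Silva wins 37–10.
Nguyen vs Okoro: Nguyen wins 43–4.
Nguyen vs Rao: Rao wins 25–22.
Nguyen vs Umar: Nguyen wins 26–21.
Nguyen vs Silva: Nguyen wins 32–15.
Okoro vs Rao: Rao wins 40–7.
Okoro vs Umar: Umar wins 31–16.
Okoro vs Silva: Silva wins 37–10.
Rao vs Umar: Rao wins 30–17.
Rao vs Silva: Silva wins 24–23.
Umar vs Silva: Silva wins 31–16.
No candidate beats all others: Nguyen beats Silva beats Rao beats Nguyen, a majority cycle.

No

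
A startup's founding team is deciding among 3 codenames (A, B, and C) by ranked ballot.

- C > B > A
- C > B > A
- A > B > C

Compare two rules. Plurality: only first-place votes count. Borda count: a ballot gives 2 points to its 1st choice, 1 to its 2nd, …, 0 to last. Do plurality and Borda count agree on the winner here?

Yes

Plurality first-place counts: A 1, B 0, C 2 → C.
Borda totals: A 2, B 3, C 4 → C.
The two rules agree on C.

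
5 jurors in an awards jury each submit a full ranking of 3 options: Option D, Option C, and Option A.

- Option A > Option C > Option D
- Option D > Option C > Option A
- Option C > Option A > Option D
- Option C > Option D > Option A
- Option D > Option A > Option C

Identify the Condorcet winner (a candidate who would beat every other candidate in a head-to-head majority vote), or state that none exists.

Head-to-head results (5 voters total):
Option D vs Option C: Option C wins 3–2.
Option D vs Option A: Option D wins 3–2.
Option C vs Option A: Option C wins 3–2.
Option C beats each rival — Option D (3–2), Option A (3–2) — so Option C is the Condorcet winner.

Option C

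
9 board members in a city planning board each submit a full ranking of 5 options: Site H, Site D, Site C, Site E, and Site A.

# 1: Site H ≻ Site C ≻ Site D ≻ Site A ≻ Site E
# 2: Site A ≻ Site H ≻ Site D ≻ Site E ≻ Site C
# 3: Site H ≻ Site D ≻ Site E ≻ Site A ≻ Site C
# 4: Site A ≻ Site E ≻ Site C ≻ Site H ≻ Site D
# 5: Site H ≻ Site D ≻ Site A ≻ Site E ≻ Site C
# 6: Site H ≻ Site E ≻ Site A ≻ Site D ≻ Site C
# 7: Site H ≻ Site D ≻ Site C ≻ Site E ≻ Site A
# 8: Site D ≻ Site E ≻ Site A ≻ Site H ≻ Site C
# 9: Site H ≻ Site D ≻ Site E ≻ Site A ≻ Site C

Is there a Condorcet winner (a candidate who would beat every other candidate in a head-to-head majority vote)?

Yes

Head-to-head results (9 voters total):
Site H vs Site D: Site H wins 8–1.
Site H vs Site C: Site H wins 8–1.
Site H vs Site E: Site H wins 7–2.
Site H vs Site A: Site H wins 6–3.
Site D vs Site C: Site D wins 7–2.
Site D vs Site E: Site D wins 7–2.
Site D vs Site A: Site D wins 6–3.
Site C vs Site E: Site E wins 7–2.
Site C vs Site A: Site A wins 7–2.
Site E vs Site A: Site E wins 5–4.
Site H beats each rival — Site D (8–1), Site C (8–1), Site E (7–2), Site A (6–3) — so Site H is the Condorcet winner.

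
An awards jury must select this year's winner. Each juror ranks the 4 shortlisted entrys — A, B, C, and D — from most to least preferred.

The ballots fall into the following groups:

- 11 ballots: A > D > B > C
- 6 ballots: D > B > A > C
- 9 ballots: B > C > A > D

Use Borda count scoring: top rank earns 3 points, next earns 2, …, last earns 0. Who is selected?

B

Borda scores:
  A: 11·3 + 6·1 + 9·1 = 48
  B: 11·1 + 6·2 + 9·3 = 50
  C: 11·0 + 6·0 + 9·2 = 18
  D: 11·2 + 6·3 + 9·0 = 40
B has the highest total.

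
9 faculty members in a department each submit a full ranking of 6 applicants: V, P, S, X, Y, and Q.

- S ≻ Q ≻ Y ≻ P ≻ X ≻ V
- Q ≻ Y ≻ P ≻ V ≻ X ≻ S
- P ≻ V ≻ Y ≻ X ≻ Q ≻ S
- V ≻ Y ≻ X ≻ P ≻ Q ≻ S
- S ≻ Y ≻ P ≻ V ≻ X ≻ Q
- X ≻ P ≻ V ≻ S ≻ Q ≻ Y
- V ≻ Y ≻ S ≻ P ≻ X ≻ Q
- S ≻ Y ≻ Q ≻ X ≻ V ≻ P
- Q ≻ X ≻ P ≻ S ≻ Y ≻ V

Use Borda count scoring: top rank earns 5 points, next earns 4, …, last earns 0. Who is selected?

Y

Borda scores:
  V: 0 + 2 + 4 + 5 + 2 + 3 + 5 + 1 + 0 = 22
  P: 2 + 3 + 5 + 2 + 3 + 4 + 2 + 0 + 3 = 24
  S: 5 + 0 + 0 + 0 + 5 + 2 + 3 + 5 + 2 = 22
  X: 1 + 1 + 2 + 3 + 1 + 5 + 1 + 2 + 4 = 20
  Y: 3 + 4 + 3 + 4 + 4 + 0 + 4 + 4 + 1 = 27
  Q: 4 + 5 + 1 + 1 + 0 + 1 + 0 + 3 + 5 = 20
Y has the highest total.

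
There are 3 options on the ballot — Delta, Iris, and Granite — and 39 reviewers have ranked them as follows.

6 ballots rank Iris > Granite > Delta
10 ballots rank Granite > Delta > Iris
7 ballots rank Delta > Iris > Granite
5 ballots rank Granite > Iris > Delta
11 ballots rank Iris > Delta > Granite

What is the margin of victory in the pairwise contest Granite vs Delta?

3

Ballots ranking Granite above Delta: 6+10+5 = 21.
Ballots ranking Delta above Granite: 7+11 = 18.
Granite wins 21–18, a margin of 3.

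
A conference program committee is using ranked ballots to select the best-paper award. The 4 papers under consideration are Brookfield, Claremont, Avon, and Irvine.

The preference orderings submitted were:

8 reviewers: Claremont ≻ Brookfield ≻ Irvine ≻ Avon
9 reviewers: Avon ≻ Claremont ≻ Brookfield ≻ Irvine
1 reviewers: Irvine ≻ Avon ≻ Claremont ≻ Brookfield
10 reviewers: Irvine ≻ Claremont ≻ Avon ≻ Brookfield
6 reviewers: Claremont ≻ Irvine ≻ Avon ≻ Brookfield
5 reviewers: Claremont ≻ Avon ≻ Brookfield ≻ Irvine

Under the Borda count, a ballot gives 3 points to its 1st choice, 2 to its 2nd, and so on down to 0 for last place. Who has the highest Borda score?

Borda scores:
  Brookfield: 8·2 + 9·1 + 0 + 10·0 + 6·0 + 5·1 = 30
  Claremont: 8·3 + 9·2 + 1 + 10·2 + 6·3 + 5·3 = 96
  Avon: 8·0 + 9·3 + 2 + 10·1 + 6·1 + 5·2 = 55
  Irvine: 8·1 + 9·0 + 3 + 10·3 + 6·2 + 5·0 = 53
Claremont has the highest total.

Claremont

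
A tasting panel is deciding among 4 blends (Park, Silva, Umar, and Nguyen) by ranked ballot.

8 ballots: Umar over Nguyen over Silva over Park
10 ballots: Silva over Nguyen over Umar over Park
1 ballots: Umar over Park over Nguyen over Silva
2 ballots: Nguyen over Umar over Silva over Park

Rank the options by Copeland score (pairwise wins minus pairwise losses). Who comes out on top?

Nguyen

Pairwise results:
  Park vs Silva: Silva wins 20–1.
  Park vs Umar: Umar wins 21–0.
  Park vs Nguyen: Nguyen wins 20–1.
  Silva vs Umar: Umar wins 11–10.
  Silva vs Nguyen: Nguyen wins 11–10.
  Umar vs Nguyen: Nguyen wins 12–9.
Copeland scores (wins − losses):
  Park: 0 − 3 = -3
  Silva: 1 − 2 = -1
  Umar: 2 − 1 = 1
  Nguyen: 3 − 0 = 3
Nguyen has the best Copeland score.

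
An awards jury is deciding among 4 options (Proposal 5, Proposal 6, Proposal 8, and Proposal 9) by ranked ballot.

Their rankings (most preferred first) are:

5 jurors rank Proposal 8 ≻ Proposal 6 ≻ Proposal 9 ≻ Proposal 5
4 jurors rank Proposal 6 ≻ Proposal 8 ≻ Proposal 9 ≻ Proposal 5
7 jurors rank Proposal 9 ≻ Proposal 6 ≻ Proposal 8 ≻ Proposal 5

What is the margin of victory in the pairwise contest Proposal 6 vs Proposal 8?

Ballots ranking Proposal 6 above Proposal 8: 4+7 = 11.
Ballots ranking Proposal 8 above Proposal 6: 5.
Proposal 6 wins 11–5, a margin of 6.

6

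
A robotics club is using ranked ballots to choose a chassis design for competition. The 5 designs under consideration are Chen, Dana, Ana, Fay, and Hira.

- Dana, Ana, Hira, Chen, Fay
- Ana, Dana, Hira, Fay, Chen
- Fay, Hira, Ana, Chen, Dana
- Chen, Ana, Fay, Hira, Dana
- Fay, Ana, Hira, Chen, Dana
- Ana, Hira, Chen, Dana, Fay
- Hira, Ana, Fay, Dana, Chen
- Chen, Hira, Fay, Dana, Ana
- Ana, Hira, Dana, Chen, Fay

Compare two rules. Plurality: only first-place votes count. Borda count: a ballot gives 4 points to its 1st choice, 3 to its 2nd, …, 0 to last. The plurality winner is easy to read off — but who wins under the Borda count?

Plurality first-place counts: Chen 2, Dana 1, Ana 3, Fay 2, Hira 1 → Ana.
Borda totals: Chen 14, Dana 12, Ana 26, Fay 15, Hira 23 → Ana.

Ana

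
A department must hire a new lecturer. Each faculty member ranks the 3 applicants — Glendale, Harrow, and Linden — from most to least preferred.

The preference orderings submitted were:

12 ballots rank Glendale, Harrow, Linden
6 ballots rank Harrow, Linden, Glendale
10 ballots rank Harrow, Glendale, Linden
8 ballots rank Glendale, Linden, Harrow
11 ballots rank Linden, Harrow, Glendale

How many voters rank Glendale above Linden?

30

Ballots ranking Glendale above Linden: 12+10+8 = 30.
Ballots ranking Linden above Glendale: 6+11 = 17.
So 30 of 47 voters prefer Glendale to Linden.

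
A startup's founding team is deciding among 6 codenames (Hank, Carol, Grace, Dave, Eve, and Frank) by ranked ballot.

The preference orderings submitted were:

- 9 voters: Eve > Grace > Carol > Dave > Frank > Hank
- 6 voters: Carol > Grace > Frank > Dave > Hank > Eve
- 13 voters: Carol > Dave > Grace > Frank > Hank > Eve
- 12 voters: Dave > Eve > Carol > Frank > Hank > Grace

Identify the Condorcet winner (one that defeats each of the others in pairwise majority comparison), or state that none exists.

Head-to-head results (40 voters total):
Hank vs Carol: Carol wins 40–0.
Hank vs Grace: Grace wins 28–12.
Hank vs Dave: Dave wins 40–0.
Hank vs Eve: Eve wins 21–19.
Hank vs Frank: Frank wins 40–0.
Carol vs Grace: Carol wins 31–9.
Carol vs Dave: Carol wins 28–12.
Carol vs Eve: Eve wins 21–19.
Carol vs Frank: Carol wins 40–0.
Grace vs Dave: Dave wins 25–15.
Grace vs Eve: Eve wins 21–19.
Grace vs Frank: Grace wins 28–12.
Dave vs Eve: Dave wins 31–9.
Dave vs Frank: Dave wins 34–6.
Eve vs Frank: Eve wins 21–19.
No candidate beats all others: Carol beats Dave beats Eve beats Carol, a majority cycle.

There is no Condorcet winner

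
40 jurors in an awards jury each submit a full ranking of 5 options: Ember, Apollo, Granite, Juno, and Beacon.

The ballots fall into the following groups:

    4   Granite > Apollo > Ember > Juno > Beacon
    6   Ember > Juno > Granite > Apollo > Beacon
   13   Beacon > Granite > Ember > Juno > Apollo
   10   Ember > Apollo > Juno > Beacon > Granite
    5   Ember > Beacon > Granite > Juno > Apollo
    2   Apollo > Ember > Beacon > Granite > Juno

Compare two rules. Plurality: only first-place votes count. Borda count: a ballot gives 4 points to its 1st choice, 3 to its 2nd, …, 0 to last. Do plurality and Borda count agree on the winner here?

Plurality first-place counts: Ember 21, Apollo 2, Granite 4, Juno 0, Beacon 13 → Ember.
Borda totals: Ember 124, Apollo 56, Granite 79, Juno 60, Beacon 81 → Ember.
The two rules agree on Ember.

Yes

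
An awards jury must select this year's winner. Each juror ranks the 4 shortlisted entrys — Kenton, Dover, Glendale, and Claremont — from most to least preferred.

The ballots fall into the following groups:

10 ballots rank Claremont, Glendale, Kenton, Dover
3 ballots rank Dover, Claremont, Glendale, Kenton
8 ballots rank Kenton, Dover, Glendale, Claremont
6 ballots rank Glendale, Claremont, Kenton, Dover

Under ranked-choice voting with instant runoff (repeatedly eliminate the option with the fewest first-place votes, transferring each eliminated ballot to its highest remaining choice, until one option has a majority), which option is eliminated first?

Dover

Round 1: Claremont 10, Kenton 8, Glendale 6, Dover 3. Dover has the fewest and is eliminated.
Round 2: Claremont 13, Kenton 8, Glendale 6. Glendale has the fewest and is eliminated.
Round 3: Claremont 19, Kenton 8. Claremont has a majority.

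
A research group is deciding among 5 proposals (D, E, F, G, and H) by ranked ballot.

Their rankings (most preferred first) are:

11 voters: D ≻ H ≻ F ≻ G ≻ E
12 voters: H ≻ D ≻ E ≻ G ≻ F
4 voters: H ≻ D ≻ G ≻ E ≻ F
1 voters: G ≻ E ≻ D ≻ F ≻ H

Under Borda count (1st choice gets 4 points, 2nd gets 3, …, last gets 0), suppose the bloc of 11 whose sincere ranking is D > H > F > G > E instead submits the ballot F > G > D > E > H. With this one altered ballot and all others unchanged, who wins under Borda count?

Borda totals with the altered ballot: D 72, E 42, F 45, G 57, H 64.
The switch changes the winner from H to D.

D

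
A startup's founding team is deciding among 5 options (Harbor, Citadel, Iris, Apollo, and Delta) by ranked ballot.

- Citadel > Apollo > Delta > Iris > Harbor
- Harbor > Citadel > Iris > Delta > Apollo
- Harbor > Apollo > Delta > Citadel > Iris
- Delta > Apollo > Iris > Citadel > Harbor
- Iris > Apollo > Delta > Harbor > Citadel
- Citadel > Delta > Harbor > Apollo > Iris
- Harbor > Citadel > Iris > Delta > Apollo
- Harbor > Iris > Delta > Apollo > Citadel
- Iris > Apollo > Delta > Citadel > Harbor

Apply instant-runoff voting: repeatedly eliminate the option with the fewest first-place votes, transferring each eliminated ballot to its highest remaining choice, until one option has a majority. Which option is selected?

Round 1: Harbor 4, Citadel 2, Iris 2, Delta 1, Apollo 0. Apollo has the fewest and is eliminated.
Round 2: Harbor 4, Citadel 2, Iris 2, Delta 1. Delta has the fewest and is eliminated.
Round 3: Harbor 4, Iris 3, Citadel 2. Citadel has the fewest and is eliminated.
Round 4: Harbor 5, Iris 4. Harbor has a majority.

Harbor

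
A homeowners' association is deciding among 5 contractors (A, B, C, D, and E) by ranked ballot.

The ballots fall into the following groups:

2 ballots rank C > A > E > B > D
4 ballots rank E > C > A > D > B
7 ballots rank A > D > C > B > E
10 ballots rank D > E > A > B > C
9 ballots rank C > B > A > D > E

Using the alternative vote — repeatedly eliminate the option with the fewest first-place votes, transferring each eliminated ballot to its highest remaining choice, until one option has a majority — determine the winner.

D

Round 1: C 11, D 10, A 7, E 4, B 0. B has the fewest and is eliminated.
Round 2: C 11, D 10, A 7, E 4. E has the fewest and is eliminated.
Round 3: C 15, D 10, A 7. A has the fewest and is eliminated.
Round 4: D 17, C 15. D has a majority.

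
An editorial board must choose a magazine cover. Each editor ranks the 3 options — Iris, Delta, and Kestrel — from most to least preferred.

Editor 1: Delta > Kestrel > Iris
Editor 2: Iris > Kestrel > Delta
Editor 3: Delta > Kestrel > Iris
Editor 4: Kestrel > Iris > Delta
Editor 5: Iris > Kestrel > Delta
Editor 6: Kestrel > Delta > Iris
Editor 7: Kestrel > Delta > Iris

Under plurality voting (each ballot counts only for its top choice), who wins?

First-place vote totals:
  Iris: 2
  Delta: 2
  Kestrel: 3
Kestrel has the most first-place votes.

Kestrel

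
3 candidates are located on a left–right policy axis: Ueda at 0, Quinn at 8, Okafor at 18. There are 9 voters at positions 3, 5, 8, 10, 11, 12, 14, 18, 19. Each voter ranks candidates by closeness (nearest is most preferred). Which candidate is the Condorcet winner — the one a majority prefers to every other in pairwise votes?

Quinn

With single-peaked preferences on a line, the Condorcet winner is the candidate closest to the median voter.
The median voter (position 11) is closest to Quinn at 8.
Check: Quinn vs Ueda — voters closer to Quinn: 8 of 9.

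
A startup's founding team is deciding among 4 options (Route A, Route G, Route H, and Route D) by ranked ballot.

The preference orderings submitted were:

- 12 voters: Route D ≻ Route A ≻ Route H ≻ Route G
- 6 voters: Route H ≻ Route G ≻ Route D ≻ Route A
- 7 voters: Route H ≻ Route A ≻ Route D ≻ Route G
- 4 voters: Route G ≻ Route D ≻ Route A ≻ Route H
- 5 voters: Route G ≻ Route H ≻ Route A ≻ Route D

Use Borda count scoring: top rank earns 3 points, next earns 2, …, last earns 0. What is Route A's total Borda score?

47

Borda scores:
  Route A: 12·2 + 6·0 + 7·2 + 4·1 + 5·1 = 47
  Route G: 12·0 + 6·2 + 7·0 + 4·3 + 5·3 = 39
  Route H: 12·1 + 6·3 + 7·3 + 4·0 + 5·2 = 61
  Route D: 12·3 + 6·1 + 7·1 + 4·2 + 5·0 = 57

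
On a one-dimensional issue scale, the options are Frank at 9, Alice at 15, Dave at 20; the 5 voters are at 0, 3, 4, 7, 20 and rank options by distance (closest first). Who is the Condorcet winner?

Frank

With single-peaked preferences on a line, the Condorcet winner is the candidate closest to the median voter.
The median voter (position 4) is closest to Frank at 9.
Check: Frank vs Dave — voters closer to Frank: 4 of 5.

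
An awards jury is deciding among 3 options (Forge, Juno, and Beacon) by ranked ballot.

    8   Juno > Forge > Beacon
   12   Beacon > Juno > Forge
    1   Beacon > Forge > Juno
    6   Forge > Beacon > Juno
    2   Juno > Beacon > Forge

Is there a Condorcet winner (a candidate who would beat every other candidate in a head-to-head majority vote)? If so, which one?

Head-to-head results (29 voters total):
Forge vs Juno: Juno wins 22–7.
Forge vs Beacon: Beacon wins 15–14.
Juno vs Beacon: Beacon wins 19–10.
Beacon beats each rival — Forge (15–14), Juno (19–10) — so Beacon is the Condorcet winner.

Beacon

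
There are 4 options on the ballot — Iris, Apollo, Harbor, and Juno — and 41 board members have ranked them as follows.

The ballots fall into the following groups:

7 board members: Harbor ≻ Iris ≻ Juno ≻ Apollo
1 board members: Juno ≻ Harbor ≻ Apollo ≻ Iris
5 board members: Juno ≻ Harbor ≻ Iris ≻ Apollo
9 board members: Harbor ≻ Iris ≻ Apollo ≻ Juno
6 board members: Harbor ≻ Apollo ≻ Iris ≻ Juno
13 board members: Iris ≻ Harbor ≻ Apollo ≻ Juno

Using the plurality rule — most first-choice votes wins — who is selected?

Harbor

First-place vote totals:
  Iris: 13
  Apollo: 0
  Harbor: 22
  Juno: 6
Harbor has the most first-place votes.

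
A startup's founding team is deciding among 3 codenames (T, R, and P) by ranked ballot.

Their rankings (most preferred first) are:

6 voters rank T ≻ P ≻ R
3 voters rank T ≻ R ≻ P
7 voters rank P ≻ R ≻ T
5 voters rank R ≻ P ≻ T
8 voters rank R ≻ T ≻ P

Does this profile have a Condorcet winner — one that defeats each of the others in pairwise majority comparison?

Yes

Head-to-head results (29 voters total):
T vs R: R wins 20–9.
T vs P: T wins 17–12.
R vs P: R wins 16–13.
R beats each rival — T (20–9), P (16–13) — so R is the Condorcet winner.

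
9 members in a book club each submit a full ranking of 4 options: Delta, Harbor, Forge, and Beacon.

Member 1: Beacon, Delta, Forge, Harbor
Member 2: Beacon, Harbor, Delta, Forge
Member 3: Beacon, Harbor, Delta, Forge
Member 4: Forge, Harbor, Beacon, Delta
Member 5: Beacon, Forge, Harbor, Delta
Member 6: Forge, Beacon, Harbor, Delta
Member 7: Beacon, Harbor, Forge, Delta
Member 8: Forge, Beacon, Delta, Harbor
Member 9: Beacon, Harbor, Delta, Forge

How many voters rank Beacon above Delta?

Ballots ranking Beacon above Delta: 9.
Ballots ranking Delta above Beacon: 0.
So 9 of 9 voters prefer Beacon to Delta.

9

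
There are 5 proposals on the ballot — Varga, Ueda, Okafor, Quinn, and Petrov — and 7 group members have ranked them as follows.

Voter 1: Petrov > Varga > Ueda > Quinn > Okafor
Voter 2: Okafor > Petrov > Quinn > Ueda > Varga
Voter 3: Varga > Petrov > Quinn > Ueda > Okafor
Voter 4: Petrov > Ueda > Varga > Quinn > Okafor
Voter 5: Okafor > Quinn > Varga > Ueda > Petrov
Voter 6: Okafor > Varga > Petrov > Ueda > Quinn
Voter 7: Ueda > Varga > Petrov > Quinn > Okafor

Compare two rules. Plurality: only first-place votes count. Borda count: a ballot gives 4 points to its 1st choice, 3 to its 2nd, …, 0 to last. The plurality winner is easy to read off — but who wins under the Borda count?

Petrov

Plurality first-place counts: Varga 1, Ueda 1, Okafor 3, Quinn 0, Petrov 2 → Okafor.
Borda totals: Varga 17, Ueda 13, Okafor 12, Quinn 10, Petrov 18 → Petrov.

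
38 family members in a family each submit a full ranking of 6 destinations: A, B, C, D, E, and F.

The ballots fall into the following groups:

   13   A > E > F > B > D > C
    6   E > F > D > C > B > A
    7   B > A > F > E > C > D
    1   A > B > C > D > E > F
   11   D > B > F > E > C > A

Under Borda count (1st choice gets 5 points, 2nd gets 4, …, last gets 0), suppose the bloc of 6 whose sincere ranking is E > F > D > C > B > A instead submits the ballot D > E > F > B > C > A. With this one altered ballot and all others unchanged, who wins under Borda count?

B

Borda totals with the altered ballot: A 98, B 121, C 27, D 100, E 113, F 111.
The switch changes the winner from E to B.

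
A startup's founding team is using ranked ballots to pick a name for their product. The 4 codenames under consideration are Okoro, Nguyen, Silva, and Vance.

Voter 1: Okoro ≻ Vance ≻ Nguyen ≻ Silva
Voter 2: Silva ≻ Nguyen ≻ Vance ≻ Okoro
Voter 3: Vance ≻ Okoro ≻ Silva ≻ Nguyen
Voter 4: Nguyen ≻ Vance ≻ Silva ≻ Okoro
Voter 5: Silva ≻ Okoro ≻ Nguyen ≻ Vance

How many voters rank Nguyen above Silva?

2

Ballots ranking Nguyen above Silva: 2.
Ballots ranking Silva above Nguyen: 3.
So 2 of 5 voters prefer Nguyen to Silva.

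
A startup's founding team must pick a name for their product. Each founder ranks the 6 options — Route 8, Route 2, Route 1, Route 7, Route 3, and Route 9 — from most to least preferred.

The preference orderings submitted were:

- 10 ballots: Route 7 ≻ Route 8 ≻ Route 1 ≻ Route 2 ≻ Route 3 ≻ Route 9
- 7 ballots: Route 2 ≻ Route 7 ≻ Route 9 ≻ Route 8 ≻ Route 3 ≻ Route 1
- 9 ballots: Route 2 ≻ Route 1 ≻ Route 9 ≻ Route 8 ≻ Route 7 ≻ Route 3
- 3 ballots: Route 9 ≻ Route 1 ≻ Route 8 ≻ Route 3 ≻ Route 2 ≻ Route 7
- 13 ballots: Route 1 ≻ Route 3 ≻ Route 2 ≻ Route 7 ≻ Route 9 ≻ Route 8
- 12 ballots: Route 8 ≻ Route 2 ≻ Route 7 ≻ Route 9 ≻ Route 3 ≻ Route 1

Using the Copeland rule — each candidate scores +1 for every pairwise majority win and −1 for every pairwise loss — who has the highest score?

Route 2

Pairwise results:
  Route 8 vs Route 2: Route 2 wins 29–25.
  Route 8 vs Route 1: Route 8 wins 29–25.
  Route 8 vs Route 7: Route 7 wins 30–24.
  Route 8 vs Route 3: Route 8 wins 41–13.
  Route 8 vs Route 9: Route 9 wins 32–22.
  Route 2 vs Route 1: Route 2 wins 28–26.
  Route 2 vs Route 7: Route 2 wins 44–10.
  Route 2 vs Route 3: Route 2 wins 38–16.
  Route 2 vs Route 9: Route 2 wins 51–3.
  Route 1 vs Route 7: Route 7 wins 29–25.
  Route 1 vs Route 3: Route 1 wins 35–19.
  Route 1 vs Route 9: Route 1 wins 32–22.
  Route 7 vs Route 3: Route 7 wins 38–16.
  Route 7 vs Route 9: Route 7 wins 42–12.
  Route 3 vs Route 9: Route 9 wins 31–23.
Copeland scores (wins − losses):
  Route 8: 2 − 3 = -1
  Route 2: 5 − 0 = 5
  Route 1: 2 − 3 = -1
  Route 7: 4 − 1 = 3
  Route 3: 0 − 5 = -5
  Route 9: 2 − 3 = -1
Route 2 has the best Copeland score.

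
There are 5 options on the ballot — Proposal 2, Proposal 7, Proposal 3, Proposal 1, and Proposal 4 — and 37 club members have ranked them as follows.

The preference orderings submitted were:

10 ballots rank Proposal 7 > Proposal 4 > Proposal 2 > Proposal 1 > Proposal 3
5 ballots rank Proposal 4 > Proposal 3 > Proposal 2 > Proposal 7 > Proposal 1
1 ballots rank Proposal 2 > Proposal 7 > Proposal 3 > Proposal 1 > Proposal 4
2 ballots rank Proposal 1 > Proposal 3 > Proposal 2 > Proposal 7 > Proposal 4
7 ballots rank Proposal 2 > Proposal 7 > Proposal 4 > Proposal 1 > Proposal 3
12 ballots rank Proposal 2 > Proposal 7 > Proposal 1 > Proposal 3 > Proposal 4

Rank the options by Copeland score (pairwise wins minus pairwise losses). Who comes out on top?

Pairwise results:
  Proposal 2 vs Proposal 7: Proposal 2 wins 27–10.
  Proposal 2 vs Proposal 3: Proposal 2 wins 30–7.
  Proposal 2 vs Proposal 1: Proposal 2 wins 35–2.
  Proposal 2 vs Proposal 4: Proposal 2 wins 22–15.
  Proposal 7 vs Proposal 3: Proposal 7 wins 30–7.
  Proposal 7 vs Proposal 1: Proposal 7 wins 35–2.
  Proposal 7 vs Proposal 4: Proposal 7 wins 32–5.
  Proposal 3 vs Proposal 1: Proposal 1 wins 31–6.
  Proposal 3 vs Proposal 4: Proposal 4 wins 22–15.
  Proposal 1 vs Proposal 4: Proposal 4 wins 22–15.
Copeland scores (wins − losses):
  Proposal 2: 4 − 0 = 4
  Proposal 7: 3 − 1 = 2
  Proposal 3: 0 − 4 = -4
  Proposal 1: 1 − 3 = -2
  Proposal 4: 2 − 2 = 0
Proposal 2 has the best Copeland score.

Proposal 2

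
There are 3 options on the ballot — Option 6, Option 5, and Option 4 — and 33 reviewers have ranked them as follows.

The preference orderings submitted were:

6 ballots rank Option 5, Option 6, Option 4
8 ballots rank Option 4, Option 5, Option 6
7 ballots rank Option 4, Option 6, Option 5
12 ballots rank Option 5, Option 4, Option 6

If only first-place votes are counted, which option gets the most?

First-place vote totals:
  Option 6: 0
  Option 5: 18
  Option 4: 15
Option 5 has the most first-place votes.

Option 5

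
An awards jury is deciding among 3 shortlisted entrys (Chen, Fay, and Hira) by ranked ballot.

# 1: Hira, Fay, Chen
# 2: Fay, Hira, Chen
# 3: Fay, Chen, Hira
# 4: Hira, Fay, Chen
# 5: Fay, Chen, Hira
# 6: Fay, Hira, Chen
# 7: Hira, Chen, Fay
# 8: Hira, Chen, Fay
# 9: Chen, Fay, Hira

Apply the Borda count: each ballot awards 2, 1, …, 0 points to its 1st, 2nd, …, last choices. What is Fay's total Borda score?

Borda scores:
  Chen: 0 + 0 + 1 + 0 + 1 + 0 + 1 + 1 + 2 = 6
  Fay: 1 + 2 + 2 + 1 + 2 + 2 + 0 + 0 + 1 = 11
  Hira: 2 + 1 + 0 + 2 + 0 + 1 + 2 + 2 + 0 = 10

11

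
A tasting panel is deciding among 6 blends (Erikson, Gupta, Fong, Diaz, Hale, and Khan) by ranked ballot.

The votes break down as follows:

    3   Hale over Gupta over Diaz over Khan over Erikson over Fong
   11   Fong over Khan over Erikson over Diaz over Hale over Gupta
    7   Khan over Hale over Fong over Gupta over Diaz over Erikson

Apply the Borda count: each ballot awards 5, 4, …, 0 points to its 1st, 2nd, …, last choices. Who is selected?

Khan

Borda scores:
  Erikson: 3·1 + 11·3 + 7·0 = 36
  Gupta: 3·4 + 11·0 + 7·2 = 26
  Fong: 3·0 + 11·5 + 7·3 = 76
  Diaz: 3·3 + 11·2 + 7·1 = 38
  Hale: 3·5 + 11·1 + 7·4 = 54
  Khan: 3·2 + 11·4 + 7·5 = 85
Khan has the highest total.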